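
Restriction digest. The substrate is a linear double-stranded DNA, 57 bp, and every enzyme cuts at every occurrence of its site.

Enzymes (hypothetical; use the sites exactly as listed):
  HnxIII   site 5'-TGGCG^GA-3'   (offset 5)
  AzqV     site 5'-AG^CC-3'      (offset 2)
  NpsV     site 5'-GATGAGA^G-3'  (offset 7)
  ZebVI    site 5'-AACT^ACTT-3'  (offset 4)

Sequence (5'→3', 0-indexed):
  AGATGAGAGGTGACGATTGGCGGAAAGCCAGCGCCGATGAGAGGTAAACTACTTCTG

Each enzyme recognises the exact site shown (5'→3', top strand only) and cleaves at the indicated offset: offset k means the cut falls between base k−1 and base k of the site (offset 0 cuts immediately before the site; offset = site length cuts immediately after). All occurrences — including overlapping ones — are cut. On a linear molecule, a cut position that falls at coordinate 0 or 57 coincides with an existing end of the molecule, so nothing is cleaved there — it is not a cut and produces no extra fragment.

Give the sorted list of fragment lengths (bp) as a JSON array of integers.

[5,7,8,8,14,15]

Site scan:
  HnxIII (TGGCGGA, off=5): starts [17] → cuts [22]
  AzqV (AGCC, off=2): starts [25] → cuts [27]
  NpsV (GATGAGAG, off=7): starts [1, 35] → cuts [8, 42]
  ZebVI (AACTACTT, off=4): starts [46] → cuts [50]

Pooled cuts: [8, 22, 27, 42, 50]

Fragment lengths:
  [0,8): 8 bp
  [8,22): 14 bp
  [22,27): 5 bp
  [27,42): 15 bp
  [42,50): 8 bp
  [50,57): 7 bp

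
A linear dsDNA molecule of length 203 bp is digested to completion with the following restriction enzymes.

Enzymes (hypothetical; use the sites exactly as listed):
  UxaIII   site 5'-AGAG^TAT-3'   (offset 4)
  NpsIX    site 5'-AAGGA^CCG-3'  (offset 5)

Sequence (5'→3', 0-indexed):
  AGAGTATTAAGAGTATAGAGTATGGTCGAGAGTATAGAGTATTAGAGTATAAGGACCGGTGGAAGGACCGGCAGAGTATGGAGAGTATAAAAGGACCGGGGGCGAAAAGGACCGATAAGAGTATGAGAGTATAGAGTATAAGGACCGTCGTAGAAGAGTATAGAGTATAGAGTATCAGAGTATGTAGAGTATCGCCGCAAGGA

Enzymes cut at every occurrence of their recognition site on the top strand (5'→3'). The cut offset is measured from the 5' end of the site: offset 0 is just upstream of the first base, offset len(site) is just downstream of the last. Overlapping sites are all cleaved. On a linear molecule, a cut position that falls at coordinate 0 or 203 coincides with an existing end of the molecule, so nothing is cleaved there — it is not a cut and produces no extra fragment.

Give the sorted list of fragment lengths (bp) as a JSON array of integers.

[4,7,7,7,7,7,8,8,8,8,8,9,9,9,9,10,10,12,12,14,14,16]

Per-enzyme occurrences:
  UxaIII AGAGTAT/4: at [0, 9, 16, 28, 35, 43, 72, 81, 117, 125, 132, 154, 161, 168, 176, 185] ⇒ [4, 13, 20, 32, 39, 47, 76, 85, 121, 129, 136, 158, 165, 172, 180, 189]
  NpsIX AAGGACCG/5: at [50, 62, 90, 106, 139] ⇒ [55, 67, 95, 111, 144]

All cut coordinates (distinct, sorted): [4, 13, 20, 32, 39, 47, 55, 67, 76, 85, 95, 111, 121, 129, 136, 144, 158, 165, 172, 180, 189]

Fragments:
  [0,4): 4 bp
  [4,13): 9 bp
  [13,20): 7 bp
  [20,32): 12 bp
  [32,39): 7 bp
  [39,47): 8 bp
  [47,55): 8 bp
  [55,67): 12 bp
  [67,76): 9 bp
  [76,85): 9 bp
  [85,95): 10 bp
  [95,111): 16 bp
  [111,121): 10 bp
  [121,129): 8 bp
  [129,136): 7 bp
  [136,144): 8 bp
  [144,158): 14 bp
  [158,165): 7 bp
  [165,172): 7 bp
  [172,180): 8 bp
  [180,189): 9 bp
  [189,203): 14 bp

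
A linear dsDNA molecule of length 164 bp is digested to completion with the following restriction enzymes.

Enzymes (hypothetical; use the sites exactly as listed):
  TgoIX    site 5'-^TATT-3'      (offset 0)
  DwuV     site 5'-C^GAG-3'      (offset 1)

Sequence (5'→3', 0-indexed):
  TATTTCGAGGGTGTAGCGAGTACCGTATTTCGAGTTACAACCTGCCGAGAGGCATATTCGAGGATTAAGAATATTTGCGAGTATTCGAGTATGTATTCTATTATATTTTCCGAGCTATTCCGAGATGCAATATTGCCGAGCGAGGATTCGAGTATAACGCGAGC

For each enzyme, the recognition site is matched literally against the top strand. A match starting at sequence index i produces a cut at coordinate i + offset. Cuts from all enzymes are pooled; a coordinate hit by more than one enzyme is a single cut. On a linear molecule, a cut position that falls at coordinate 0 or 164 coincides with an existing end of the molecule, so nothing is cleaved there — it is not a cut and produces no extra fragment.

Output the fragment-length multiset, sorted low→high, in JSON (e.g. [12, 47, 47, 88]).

[3,4,4,4,5,5,5,5,6,6,6,7,7,7,8,8,8,8,9,11,11,12,15]

Scan for sites:
  TgoIX TATT/0: at [0, 25, 54, 71, 81, 93, 98, 103, 115, 130] ⇒ [25, 54, 71, 81, 93, 98, 103, 115, 130] (position 0 is a terminus of the linear molecule — no cut)
  DwuV CGAG/1: at [5, 16, 30, 45, 58, 77, 85, 110, 120, 136, 140, 148, 159] ⇒ [6, 17, 31, 46, 59, 78, 86, 111, 121, 137, 141, 149, 160]

All cut coordinates (distinct, sorted): [6, 17, 25, 31, 46, 54, 59, 71, 78, 81, 86, 93, 98, 103, 111, 115, 121, 130, 137, 141, 149, 160]

Fragments:
  [0,6): 6 bp
  [6,17): 11 bp
  [17,25): 8 bp
  [25,31): 6 bp
  [31,46): 15 bp
  [46,54): 8 bp
  [54,59): 5 bp
  [59,71): 12 bp
  [71,78): 7 bp
  [78,81): 3 bp
  [81,86): 5 bp
  [86,93): 7 bp
  [93,98): 5 bp
  [98,103): 5 bp
  [103,111): 8 bp
  [111,115): 4 bp
  [115,121): 6 bp
  [121,130): 9 bp
  [130,137): 7 bp
  [137,141): 4 bp
  [141,149): 8 bp
  [149,160): 11 bp
  [160,164): 4 bp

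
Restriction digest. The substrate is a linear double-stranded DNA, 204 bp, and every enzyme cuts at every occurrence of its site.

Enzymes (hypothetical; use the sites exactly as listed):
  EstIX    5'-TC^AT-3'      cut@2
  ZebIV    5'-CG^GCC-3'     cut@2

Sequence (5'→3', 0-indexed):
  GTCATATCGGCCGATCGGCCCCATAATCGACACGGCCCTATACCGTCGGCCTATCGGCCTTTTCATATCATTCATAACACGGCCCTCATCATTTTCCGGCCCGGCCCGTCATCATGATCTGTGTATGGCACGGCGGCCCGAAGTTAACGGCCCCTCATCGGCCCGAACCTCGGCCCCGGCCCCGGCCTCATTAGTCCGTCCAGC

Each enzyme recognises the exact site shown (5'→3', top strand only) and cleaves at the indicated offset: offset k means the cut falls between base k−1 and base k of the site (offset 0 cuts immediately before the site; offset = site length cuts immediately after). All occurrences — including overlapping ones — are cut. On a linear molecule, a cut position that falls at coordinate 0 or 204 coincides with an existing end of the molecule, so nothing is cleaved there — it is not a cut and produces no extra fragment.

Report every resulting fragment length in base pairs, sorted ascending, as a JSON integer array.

[3,3,3,4,4,5,5,5,6,6,6,6,7,7,8,8,8,8,8,12,14,14,15,17,22]

Site scan:
  EstIX (TCAT, off=2): starts [1, 62, 67, 71, 85, 88, 108, 111, 154, 187] → cuts [3, 64, 69, 73, 87, 90, 110, 113, 156, 189]
  ZebIV (CGGCC, off=2): starts [7, 15, 32, 46, 54, 79, 96, 101, 133, 147, 158, 170, 176, 182] → cuts [9, 17, 34, 48, 56, 81, 98, 103, 135, 149, 160, 172, 178, 184]

All cut coordinates (distinct, sorted): [3, 9, 17, 34, 48, 56, 64, 69, 73, 81, 87, 90, 98, 103, 110, 113, 135, 149, 156, 160, 172, 178, 184, 189]

Fragment lengths:
  [0,3): 3 bp
  [3,9): 6 bp
  [9,17): 8 bp
  [17,34): 17 bp
  [34,48): 14 bp
  [48,56): 8 bp
  [56,64): 8 bp
  [64,69): 5 bp
  [69,73): 4 bp
  [73,81): 8 bp
  [81,87): 6 bp
  [87,90): 3 bp
  [90,98): 8 bp
  [98,103): 5 bp
  [103,110): 7 bp
  [110,113): 3 bp
  [113,135): 22 bp
  [135,149): 14 bp
  [149,156): 7 bp
  [156,160): 4 bp
  [160,172): 12 bp
  [172,178): 6 bp
  [178,184): 6 bp
  [184,189): 5 bp
  [189,204): 15 bp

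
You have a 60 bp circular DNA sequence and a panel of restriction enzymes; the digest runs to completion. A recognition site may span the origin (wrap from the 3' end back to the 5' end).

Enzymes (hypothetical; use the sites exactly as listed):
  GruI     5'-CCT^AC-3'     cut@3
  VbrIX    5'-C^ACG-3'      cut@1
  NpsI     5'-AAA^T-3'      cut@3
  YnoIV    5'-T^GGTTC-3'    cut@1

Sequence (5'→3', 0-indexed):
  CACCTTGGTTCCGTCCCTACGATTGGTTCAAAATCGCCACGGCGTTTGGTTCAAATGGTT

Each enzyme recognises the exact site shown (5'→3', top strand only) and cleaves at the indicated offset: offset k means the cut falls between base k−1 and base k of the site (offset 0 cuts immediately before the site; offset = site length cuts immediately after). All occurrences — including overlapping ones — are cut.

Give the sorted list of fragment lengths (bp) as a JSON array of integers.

Site scan:
  GruI CCTAC/3: at [15] ⇒ [18]
  VbrIX CACG/1: at [37] ⇒ [38]
  NpsI AAAT/3: at [30, 52] ⇒ [33, 55]
  YnoIV TGGTTC/1: at [5, 23, 46, 55] ⇒ [6, 24, 47, 56]

Pooled cuts: [6, 18, 24, 33, 38, 47, 55, 56]

Fragment lengths:
  6→18: 12 bp
  18→24: 6 bp
  24→33: 9 bp
  33→38: 5 bp
  38→47: 9 bp
  47→55: 8 bp
  55→56: 1 bp
  56→6 (wrap): 60-56+6 = 10 bp

[1,5,6,8,9,9,10,12]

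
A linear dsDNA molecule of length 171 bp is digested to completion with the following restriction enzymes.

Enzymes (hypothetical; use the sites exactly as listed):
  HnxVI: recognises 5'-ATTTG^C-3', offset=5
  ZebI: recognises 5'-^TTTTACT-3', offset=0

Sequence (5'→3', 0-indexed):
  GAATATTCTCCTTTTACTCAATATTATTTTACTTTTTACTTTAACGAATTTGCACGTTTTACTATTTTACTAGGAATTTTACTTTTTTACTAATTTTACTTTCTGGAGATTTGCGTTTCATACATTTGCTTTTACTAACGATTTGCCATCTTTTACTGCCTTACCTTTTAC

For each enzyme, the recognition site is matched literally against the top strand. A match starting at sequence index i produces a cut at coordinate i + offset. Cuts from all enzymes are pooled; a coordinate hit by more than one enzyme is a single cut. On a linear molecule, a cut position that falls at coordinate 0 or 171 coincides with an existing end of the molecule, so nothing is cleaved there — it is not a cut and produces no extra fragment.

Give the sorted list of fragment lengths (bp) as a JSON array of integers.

Scan for sites:
  HnxVI (ATTTGC, off=5): starts [47, 108, 123, 140] → cuts [52, 113, 128, 145]
  ZebI (TTTTACT, off=0): starts [11, 26, 33, 56, 64, 76, 84, 93, 129, 150] → cuts [11, 26, 33, 56, 64, 76, 84, 93, 129, 150]

All cut coordinates (distinct, sorted): [11, 26, 33, 52, 56, 64, 76, 84, 93, 113, 128, 129, 145, 150]

Fragments:
  [0,11): 11 bp
  [11,26): 15 bp
  [26,33): 7 bp
  [33,52): 19 bp
  [52,56): 4 bp
  [56,64): 8 bp
  [64,76): 12 bp
  [76,84): 8 bp
  [84,93): 9 bp
  [93,113): 20 bp
  [113,128): 15 bp
  [128,129): 1 bp
  [129,145): 16 bp
  [145,150): 5 bp
  [150,171): 21 bp

[1,4,5,7,8,8,9,11,12,15,15,16,19,20,21]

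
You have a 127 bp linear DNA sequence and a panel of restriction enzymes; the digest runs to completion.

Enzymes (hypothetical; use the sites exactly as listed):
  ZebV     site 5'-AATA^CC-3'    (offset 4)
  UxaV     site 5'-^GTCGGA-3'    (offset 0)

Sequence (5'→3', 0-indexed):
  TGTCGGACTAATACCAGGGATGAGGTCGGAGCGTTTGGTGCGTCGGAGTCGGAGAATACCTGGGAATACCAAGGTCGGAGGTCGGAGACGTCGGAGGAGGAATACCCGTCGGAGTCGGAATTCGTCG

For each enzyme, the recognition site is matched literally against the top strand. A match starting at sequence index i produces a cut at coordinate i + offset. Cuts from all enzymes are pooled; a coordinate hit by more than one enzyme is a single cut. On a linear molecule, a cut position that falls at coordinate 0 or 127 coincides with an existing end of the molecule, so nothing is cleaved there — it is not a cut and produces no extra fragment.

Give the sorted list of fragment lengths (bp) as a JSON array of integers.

[1,3,5,6,6,7,9,10,11,11,12,14,15,17]

Per-enzyme occurrences:
  ZebV AATACC/4: at [9, 54, 64, 100] ⇒ [13, 58, 68, 104]
  UxaV GTCGGA/0: at [1, 24, 41, 47, 73, 80, 89, 107, 113] ⇒ [1, 24, 41, 47, 73, 80, 89, 107, 113]

Pooled cuts: [1, 13, 24, 41, 47, 58, 68, 73, 80, 89, 104, 107, 113]

Fragment lengths:
  [0,1): 1 bp
  [1,13): 12 bp
  [13,24): 11 bp
  [24,41): 17 bp
  [41,47): 6 bp
  [47,58): 11 bp
  [58,68): 10 bp
  [68,73): 5 bp
  [73,80): 7 bp
  [80,89): 9 bp
  [89,104): 15 bp
  [104,107): 3 bp
  [107,113): 6 bp
  [113,127): 14 bp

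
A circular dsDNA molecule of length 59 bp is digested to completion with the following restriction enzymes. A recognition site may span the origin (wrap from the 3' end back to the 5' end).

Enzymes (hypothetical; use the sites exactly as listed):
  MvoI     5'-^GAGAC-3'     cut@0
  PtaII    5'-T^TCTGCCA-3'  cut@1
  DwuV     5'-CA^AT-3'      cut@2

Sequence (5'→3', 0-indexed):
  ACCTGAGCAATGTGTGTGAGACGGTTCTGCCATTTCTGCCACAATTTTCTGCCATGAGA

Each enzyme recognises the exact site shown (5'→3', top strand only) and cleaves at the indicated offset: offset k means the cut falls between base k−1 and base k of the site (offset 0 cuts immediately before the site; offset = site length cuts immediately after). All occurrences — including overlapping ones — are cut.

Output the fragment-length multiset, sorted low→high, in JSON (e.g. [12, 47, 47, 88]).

Scan for sites:
  MvoI GAGAC/0: at [17] ⇒ [17]
  PtaII TTCTGCCA/1: at [24, 33, 46] ⇒ [25, 34, 47]
  DwuV CAAT/2: at [7, 41] ⇒ [9, 43]

Pooled cuts: [9, 17, 25, 34, 43, 47]

Fragments:
  9→17: 8 bp
  17→25: 8 bp
  25→34: 9 bp
  34→43: 9 bp
  43→47: 4 bp
  47→9 (wrap): 59-47+9 = 21 bp

[4,8,8,9,9,21]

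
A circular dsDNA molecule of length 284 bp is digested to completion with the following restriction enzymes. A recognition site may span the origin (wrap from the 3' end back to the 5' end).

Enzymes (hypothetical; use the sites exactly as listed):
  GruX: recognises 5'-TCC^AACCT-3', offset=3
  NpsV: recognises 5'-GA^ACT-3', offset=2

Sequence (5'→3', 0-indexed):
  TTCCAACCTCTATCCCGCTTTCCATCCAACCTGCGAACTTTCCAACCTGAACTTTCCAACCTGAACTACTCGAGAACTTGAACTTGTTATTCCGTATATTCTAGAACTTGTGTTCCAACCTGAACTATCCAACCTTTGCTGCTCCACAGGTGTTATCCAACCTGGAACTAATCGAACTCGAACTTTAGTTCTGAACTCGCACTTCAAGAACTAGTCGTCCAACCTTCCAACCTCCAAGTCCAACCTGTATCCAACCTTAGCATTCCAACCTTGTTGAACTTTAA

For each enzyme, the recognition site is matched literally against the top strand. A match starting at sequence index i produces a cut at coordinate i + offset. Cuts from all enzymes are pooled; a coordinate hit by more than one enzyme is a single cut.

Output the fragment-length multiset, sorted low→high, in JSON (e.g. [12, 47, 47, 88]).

[6,6,7,7,7,7,7,7,8,8,9,9,11,11,11,11,11,11,13,13,14,15,23,24,28]

Scan for sites:
  GruX TCCAACCT/3: at [1, 24, 40, 54, 113, 127, 155, 217, 225, 238, 249, 263] ⇒ [4, 27, 43, 57, 116, 130, 158, 220, 228, 241, 252, 266]
  NpsV GAACT/2: at [34, 48, 62, 73, 79, 103, 121, 164, 173, 179, 192, 207, 275] ⇒ [36, 50, 64, 75, 81, 105, 123, 166, 175, 181, 194, 209, 277]

Pooled cuts: [4, 27, 36, 43, 50, 57, 64, 75, 81, 105, 116, 123, 130, 158, 166, 175, 181, 194, 209, 220, 228, 241, 252, 266, 277]

Fragment lengths:
  4→27: 23 bp
  27→36: 9 bp
  36→43: 7 bp
  43→50: 7 bp
  50→57: 7 bp
  57→64: 7 bp
  64→75: 11 bp
  75→81: 6 bp
  81→105: 24 bp
  105→116: 11 bp
  116→123: 7 bp
  123→130: 7 bp
  130→158: 28 bp
  158→166: 8 bp
  166→175: 9 bp
  175→181: 6 bp
  181→194: 13 bp
  194→209: 15 bp
  209→220: 11 bp
  220→228: 8 bp
  228→241: 13 bp
  241→252: 11 bp
  252→266: 14 bp
  266→277: 11 bp
  277→4 (wrap): 284-277+4 = 11 bp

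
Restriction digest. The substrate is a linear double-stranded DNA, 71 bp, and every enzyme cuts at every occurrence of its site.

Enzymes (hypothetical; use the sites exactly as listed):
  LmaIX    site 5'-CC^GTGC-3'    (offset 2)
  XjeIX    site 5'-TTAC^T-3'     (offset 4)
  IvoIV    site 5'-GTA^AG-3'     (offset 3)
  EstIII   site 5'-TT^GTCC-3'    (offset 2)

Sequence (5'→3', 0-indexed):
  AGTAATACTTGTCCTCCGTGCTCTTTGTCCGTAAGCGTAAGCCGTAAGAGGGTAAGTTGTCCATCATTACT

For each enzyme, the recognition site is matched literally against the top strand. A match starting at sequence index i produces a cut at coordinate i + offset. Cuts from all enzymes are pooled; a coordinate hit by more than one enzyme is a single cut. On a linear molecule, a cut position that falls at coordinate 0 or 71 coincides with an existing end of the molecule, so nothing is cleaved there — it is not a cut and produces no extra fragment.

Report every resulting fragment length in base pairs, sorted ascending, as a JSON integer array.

[1,4,6,7,7,7,8,9,10,12]

Scan for sites:
  LmaIX (CCGTGC, off=2): starts [15] → cuts [17]
  XjeIX (TTACT, off=4): starts [66] → cuts [70]
  IvoIV (GTAAG, off=3): starts [30, 36, 43, 51] → cuts [33, 39, 46, 54]
  EstIII (TTGTCC, off=2): starts [8, 24, 56] → cuts [10, 26, 58]

Pooled cuts: [10, 17, 26, 33, 39, 46, 54, 58, 70]

Fragments:
  [0,10): 10 bp
  [10,17): 7 bp
  [17,26): 9 bp
  [26,33): 7 bp
  [33,39): 6 bp
  [39,46): 7 bp
  [46,54): 8 bp
  [54,58): 4 bp
  [58,70): 12 bp
  [70,71): 1 bp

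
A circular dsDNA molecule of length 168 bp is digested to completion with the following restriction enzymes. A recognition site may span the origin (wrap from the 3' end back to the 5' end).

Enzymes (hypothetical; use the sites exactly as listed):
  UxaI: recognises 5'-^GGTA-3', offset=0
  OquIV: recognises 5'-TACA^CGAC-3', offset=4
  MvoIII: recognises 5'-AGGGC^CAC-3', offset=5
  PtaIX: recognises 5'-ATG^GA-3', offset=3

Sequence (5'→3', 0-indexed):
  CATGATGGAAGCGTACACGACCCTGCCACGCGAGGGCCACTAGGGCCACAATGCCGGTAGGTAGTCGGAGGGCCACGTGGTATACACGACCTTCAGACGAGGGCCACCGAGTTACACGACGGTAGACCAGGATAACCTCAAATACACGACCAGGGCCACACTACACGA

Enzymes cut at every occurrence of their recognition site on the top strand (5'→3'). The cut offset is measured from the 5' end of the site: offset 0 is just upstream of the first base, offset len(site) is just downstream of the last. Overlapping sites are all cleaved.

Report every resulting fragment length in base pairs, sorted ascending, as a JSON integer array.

Scan for sites:
  UxaI GGTA/0: at [55, 59, 78, 120] ⇒ [55, 59, 78, 120]
  OquIV TACACGAC/4: at [13, 82, 112, 142, 161] ⇒ [17, 86, 116, 146, 165]
  MvoIII AGGGCCAC/5: at [32, 41, 68, 99, 151] ⇒ [37, 46, 73, 104, 156]
  PtaIX ATGGA/3: at [4] ⇒ [7]

Pooled cuts: [7, 17, 37, 46, 55, 59, 73, 78, 86, 104, 116, 120, 146, 156, 165]

Fragments:
  7→17: 10 bp
  17→37: 20 bp
  37→46: 9 bp
  46→55: 9 bp
  55→59: 4 bp
  59→73: 14 bp
  73→78: 5 bp
  78→86: 8 bp
  86→104: 18 bp
  104→116: 12 bp
  116→120: 4 bp
  120→146: 26 bp
  146→156: 10 bp
  156→165: 9 bp
  165→7 (wrap): 168-165+7 = 10 bp

[4,4,5,8,9,9,9,10,10,10,12,14,18,20,26]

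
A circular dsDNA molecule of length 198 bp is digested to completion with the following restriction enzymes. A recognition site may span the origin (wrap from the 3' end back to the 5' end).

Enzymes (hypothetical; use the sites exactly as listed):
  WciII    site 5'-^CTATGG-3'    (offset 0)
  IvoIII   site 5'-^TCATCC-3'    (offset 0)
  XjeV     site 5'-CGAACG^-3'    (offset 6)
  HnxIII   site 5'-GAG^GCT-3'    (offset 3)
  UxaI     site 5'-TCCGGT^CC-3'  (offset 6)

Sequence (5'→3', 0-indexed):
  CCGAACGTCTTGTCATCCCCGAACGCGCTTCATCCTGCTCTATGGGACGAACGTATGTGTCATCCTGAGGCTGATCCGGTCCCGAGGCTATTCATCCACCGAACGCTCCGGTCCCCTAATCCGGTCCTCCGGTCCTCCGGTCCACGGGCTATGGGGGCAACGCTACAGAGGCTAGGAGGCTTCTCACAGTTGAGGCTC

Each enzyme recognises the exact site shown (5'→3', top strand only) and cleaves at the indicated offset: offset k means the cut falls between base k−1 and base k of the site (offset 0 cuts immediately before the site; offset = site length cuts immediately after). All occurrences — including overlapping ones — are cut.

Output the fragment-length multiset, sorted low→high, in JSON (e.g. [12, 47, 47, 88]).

Scan for sites:
  WciII CTATGG/0: at [39, 148] ⇒ [39, 148]
  IvoIII TCATCC/0: at [12, 29, 59, 91] ⇒ [12, 29, 59, 91]
  XjeV CGAACG/6: at [1, 19, 47, 99] ⇒ [7, 25, 53, 105]
  HnxIII GAGGCT/3: at [66, 83, 167, 175, 191] ⇒ [69, 86, 170, 178, 194]
  UxaI TCCGGTCC/6: at [74, 106, 119, 127, 135] ⇒ [80, 112, 125, 133, 141]

Pooled cuts: [7, 12, 25, 29, 39, 53, 59, 69, 80, 86, 91, 105, 112, 125, 133, 141, 148, 170, 178, 194]

Fragments:
  7→12: 5 bp
  12→25: 13 bp
  25→29: 4 bp
  29→39: 10 bp
  39→53: 14 bp
  53→59: 6 bp
  59→69: 10 bp
  69→80: 11 bp
  80→86: 6 bp
  86→91: 5 bp
  91→105: 14 bp
  105→112: 7 bp
  112→125: 13 bp
  125→133: 8 bp
  133→141: 8 bp
  141→148: 7 bp
  148→170: 22 bp
  170→178: 8 bp
  178→194: 16 bp
  194→7 (wrap): 198-194+7 = 11 bp

[4,5,5,6,6,7,7,8,8,8,10,10,11,11,13,13,14,14,16,22]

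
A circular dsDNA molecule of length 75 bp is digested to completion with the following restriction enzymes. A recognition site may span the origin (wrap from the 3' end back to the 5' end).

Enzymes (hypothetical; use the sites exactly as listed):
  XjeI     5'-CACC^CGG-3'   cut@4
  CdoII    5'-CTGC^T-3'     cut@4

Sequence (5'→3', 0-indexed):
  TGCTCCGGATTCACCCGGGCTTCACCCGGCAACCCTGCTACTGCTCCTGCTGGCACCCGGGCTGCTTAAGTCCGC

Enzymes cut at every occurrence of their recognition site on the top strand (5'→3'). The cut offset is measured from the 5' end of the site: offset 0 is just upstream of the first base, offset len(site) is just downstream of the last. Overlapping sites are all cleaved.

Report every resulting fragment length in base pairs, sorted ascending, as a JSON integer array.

Per-enzyme occurrences:
  XjeI (CACCCGG, off=4): starts [11, 22, 53] → cuts [15, 26, 57]
  CdoII (CTGCT, off=4): starts [34, 40, 46, 61, 74] → cuts [3, 38, 44, 50, 65]

Pooled cuts: [3, 15, 26, 38, 44, 50, 57, 65]

Fragment lengths:
  3→15: 12 bp
  15→26: 11 bp
  26→38: 12 bp
  38→44: 6 bp
  44→50: 6 bp
  50→57: 7 bp
  57→65: 8 bp
  65→3 (wrap): 75-65+3 = 13 bp

[6,6,7,8,11,12,12,13]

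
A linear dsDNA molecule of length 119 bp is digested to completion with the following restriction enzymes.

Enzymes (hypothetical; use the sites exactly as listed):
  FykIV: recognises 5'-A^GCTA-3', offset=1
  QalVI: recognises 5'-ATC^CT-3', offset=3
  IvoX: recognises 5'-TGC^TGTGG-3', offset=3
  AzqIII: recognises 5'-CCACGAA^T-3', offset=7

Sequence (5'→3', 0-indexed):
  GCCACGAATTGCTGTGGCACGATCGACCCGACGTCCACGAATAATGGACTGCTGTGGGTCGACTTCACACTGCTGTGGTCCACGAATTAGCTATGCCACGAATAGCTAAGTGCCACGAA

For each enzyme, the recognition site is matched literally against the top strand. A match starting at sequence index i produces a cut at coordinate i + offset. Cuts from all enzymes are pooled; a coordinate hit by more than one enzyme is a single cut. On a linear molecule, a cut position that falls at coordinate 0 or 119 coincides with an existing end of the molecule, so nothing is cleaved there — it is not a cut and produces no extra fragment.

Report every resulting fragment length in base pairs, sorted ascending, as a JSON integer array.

[2,3,4,8,11,13,13,15,21,29]

Per-enzyme occurrences:
  FykIV (AGCTA, off=1): starts [88, 103] → cuts [89, 104]
  QalVI (ATCCT, off=3): no sites
  IvoX (TGCTGTGG, off=3): starts [9, 49, 70] → cuts [12, 52, 73]
  AzqIII (CCACGAAT, off=7): starts [1, 34, 79, 95] → cuts [8, 41, 86, 102]

Pooled cuts: [8, 12, 41, 52, 73, 86, 89, 102, 104]

Fragments:
  [0,8): 8 bp
  [8,12): 4 bp
  [12,41): 29 bp
  [41,52): 11 bp
  [52,73): 21 bp
  [73,86): 13 bp
  [86,89): 3 bp
  [89,102): 13 bp
  [102,104): 2 bp
  [104,119): 15 bp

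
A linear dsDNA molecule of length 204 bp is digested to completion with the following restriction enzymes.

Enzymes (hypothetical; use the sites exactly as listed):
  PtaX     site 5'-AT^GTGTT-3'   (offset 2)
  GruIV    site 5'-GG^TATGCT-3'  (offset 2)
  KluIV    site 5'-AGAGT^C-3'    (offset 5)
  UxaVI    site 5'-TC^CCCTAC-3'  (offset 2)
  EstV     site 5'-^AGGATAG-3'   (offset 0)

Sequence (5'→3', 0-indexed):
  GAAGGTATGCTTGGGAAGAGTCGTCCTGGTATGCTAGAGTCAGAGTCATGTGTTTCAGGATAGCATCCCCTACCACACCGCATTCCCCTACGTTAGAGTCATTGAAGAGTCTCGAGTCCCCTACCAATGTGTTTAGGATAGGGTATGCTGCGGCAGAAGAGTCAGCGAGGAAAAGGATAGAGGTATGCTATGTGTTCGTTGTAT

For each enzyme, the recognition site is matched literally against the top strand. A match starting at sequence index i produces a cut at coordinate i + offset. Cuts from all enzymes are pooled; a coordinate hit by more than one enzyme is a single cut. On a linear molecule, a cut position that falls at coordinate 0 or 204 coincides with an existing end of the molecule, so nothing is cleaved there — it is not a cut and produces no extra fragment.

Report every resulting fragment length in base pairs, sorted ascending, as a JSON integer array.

[3,5,6,6,7,8,8,8,9,10,10,11,11,11,11,13,14,16,18,19]

Site scan:
  PtaX (ATGTGTT, off=2): starts [47, 126, 189] → cuts [49, 128, 191]
  GruIV (GGTATGCT, off=2): starts [3, 27, 141, 181] → cuts [5, 29, 143, 183]
  KluIV (AGAGTC, off=5): starts [16, 35, 41, 94, 105, 157] → cuts [21, 40, 46, 99, 110, 162]
  UxaVI (TCCCCTAC, off=2): starts [65, 83, 116] → cuts [67, 85, 118]
  EstV (AGGATAG, off=0): starts [56, 134, 173] → cuts [56, 134, 173]

Pooled cuts: [5, 21, 29, 40, 46, 49, 56, 67, 85, 99, 110, 118, 128, 134, 143, 162, 173, 183, 191]

Fragment lengths:
  [0,5): 5 bp
  [5,21): 16 bp
  [21,29): 8 bp
  [29,40): 11 bp
  [40,46): 6 bp
  [46,49): 3 bp
  [49,56): 7 bp
  [56,67): 11 bp
  [67,85): 18 bp
  [85,99): 14 bp
  [99,110): 11 bp
  [110,118): 8 bp
  [118,128): 10 bp
  [128,134): 6 bp
  [134,143): 9 bp
  [143,162): 19 bp
  [162,173): 11 bp
  [173,183): 10 bp
  [183,191): 8 bp
  [191,204): 13 bp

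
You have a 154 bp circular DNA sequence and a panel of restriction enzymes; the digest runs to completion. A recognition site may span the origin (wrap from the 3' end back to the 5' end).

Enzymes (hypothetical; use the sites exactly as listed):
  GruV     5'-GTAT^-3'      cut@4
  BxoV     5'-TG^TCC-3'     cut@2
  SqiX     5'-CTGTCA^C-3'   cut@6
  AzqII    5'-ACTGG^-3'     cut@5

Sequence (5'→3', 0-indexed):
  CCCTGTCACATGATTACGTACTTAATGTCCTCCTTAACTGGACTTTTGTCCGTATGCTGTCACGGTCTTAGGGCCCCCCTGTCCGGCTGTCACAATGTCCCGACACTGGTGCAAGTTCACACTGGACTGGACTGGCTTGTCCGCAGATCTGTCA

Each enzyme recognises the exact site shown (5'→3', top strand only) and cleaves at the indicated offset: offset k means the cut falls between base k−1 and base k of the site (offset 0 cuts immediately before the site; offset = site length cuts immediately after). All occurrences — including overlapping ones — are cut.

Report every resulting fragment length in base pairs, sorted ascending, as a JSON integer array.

[4,5,5,5,7,7,7,8,11,12,14,15,16,19,19]

Per-enzyme occurrences:
  GruV (GTAT, off=4): starts [51] → cuts [55]
  BxoV (TGTCC, off=2): starts [25, 46, 79, 95, 137] → cuts [27, 48, 81, 97, 139]
  SqiX (CTGTCAC, off=6): starts [2, 56, 86, 148] → cuts [0, 8, 62, 92]
  AzqII (ACTGG, off=5): starts [36, 104, 120, 125, 130] → cuts [41, 109, 125, 130, 135]

Pooled cuts: [0, 8, 27, 41, 48, 55, 62, 81, 92, 97, 109, 125, 130, 135, 139]

Fragment lengths:
  0→8: 8 bp
  8→27: 19 bp
  27→41: 14 bp
  41→48: 7 bp
  48→55: 7 bp
  55→62: 7 bp
  62→81: 19 bp
  81→92: 11 bp
  92→97: 5 bp
  97→109: 12 bp
  109→125: 16 bp
  125→130: 5 bp
  130→135: 5 bp
  135→139: 4 bp
  139→0 (wrap): 154-139+0 = 15 bp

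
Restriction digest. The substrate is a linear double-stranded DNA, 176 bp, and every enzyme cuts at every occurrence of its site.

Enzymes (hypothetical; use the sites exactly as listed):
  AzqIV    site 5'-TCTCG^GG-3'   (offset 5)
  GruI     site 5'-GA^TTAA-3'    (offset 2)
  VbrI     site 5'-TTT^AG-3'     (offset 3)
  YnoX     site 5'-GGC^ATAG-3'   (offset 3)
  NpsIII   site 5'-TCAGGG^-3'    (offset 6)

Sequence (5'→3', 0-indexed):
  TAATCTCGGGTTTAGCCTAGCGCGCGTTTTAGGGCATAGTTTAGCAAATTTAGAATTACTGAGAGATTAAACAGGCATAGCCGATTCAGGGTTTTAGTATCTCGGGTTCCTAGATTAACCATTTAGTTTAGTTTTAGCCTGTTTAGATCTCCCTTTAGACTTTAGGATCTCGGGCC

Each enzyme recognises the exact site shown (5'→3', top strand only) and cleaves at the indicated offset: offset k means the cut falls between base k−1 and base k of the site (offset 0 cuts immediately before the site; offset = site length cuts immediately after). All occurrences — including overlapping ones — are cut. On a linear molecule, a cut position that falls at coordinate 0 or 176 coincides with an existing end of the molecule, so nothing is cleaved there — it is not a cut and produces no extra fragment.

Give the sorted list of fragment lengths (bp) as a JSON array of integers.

Per-enzyme occurrences:
  AzqIV TCTCGGG/5: at [3, 99, 167] ⇒ [8, 104, 172]
  GruI GATTAA/2: at [64, 112] ⇒ [66, 114]
  VbrI TTTAG/3: at [10, 27, 39, 48, 92, 121, 126, 132, 141, 153, 160] ⇒ [13, 30, 42, 51, 95, 124, 129, 135, 144, 156, 163]
  YnoX GGCATAG/3: at [32, 73] ⇒ [35, 76]
  NpsIII TCAGGG/6: at [85] ⇒ [91]

All cut coordinates (distinct, sorted): [8, 13, 30, 35, 42, 51, 66, 76, 91, 95, 104, 114, 124, 129, 135, 144, 156, 163, 172]

Fragments:
  [0,8): 8 bp
  [8,13): 5 bp
  [13,30): 17 bp
  [30,35): 5 bp
  [35,42): 7 bp
  [42,51): 9 bp
  [51,66): 15 bp
  [66,76): 10 bp
  [76,91): 15 bp
  [91,95): 4 bp
  [95,104): 9 bp
  [104,114): 10 bp
  [114,124): 10 bp
  [124,129): 5 bp
  [129,135): 6 bp
  [135,144): 9 bp
  [144,156): 12 bp
  [156,163): 7 bp
  [163,172): 9 bp
  [172,176): 4 bp

[4,4,5,5,5,6,7,7,8,9,9,9,9,10,10,10,12,15,15,17]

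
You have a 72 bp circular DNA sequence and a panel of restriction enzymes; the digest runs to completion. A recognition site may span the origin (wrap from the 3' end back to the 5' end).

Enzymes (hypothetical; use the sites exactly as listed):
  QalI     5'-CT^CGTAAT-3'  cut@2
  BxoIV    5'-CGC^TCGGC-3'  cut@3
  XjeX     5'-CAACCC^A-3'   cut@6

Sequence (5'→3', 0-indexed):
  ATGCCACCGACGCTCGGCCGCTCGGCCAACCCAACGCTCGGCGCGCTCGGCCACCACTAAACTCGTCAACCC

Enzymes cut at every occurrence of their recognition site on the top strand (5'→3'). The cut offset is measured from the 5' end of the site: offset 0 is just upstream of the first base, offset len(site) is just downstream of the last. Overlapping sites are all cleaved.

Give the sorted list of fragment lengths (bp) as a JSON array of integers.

[5,8,9,11,13,26]

Per-enzyme occurrences:
  QalI (CTCGTAAT, off=2): no sites
  BxoIV CGCTCGGC/3: at [10, 18, 34, 43] ⇒ [13, 21, 37, 46]
  XjeX CAACCCA/6: at [26, 66] ⇒ [0, 32]

All cut coordinates (distinct, sorted): [0, 13, 21, 32, 37, 46]

Fragments:
  0→13: 13 bp
  13→21: 8 bp
  21→32: 11 bp
  32→37: 5 bp
  37→46: 9 bp
  46→0 (wrap): 72-46+0 = 26 bp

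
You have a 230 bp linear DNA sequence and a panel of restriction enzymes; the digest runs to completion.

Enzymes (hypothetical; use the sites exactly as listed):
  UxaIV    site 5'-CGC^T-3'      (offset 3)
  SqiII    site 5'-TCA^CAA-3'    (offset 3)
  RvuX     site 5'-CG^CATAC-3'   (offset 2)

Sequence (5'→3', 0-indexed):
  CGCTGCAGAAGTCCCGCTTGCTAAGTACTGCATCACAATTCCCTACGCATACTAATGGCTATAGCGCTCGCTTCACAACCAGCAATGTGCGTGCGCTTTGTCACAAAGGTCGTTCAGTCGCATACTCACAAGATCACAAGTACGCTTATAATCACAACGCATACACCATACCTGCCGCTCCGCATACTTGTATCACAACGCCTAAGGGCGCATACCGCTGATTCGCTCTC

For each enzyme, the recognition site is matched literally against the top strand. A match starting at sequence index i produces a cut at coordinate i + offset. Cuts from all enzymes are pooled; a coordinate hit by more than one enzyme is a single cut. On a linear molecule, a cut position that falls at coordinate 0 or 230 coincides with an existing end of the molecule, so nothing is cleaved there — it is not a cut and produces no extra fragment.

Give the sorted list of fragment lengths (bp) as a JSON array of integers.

[3,4,4,4,4,5,7,8,8,8,8,9,9,12,13,14,15,17,18,19,20,21]

Scan for sites:
  UxaIV CGCT/3: at [0, 14, 64, 68, 93, 142, 175, 215, 223] ⇒ [3, 17, 67, 71, 96, 145, 178, 218, 226]
  SqiII TCACAA/3: at [32, 72, 100, 125, 133, 151, 192] ⇒ [35, 75, 103, 128, 136, 154, 195]
  RvuX CGCATAC/2: at [45, 118, 157, 180, 208] ⇒ [47, 120, 159, 182, 210]

Pooled cuts: [3, 17, 35, 47, 67, 71, 75, 96, 103, 120, 128, 136, 145, 154, 159, 178, 182, 195, 210, 218, 226]

Fragment lengths:
  [0,3): 3 bp
  [3,17): 14 bp
  [17,35): 18 bp
  [35,47): 12 bp
  [47,67): 20 bp
  [67,71): 4 bp
  [71,75): 4 bp
  [75,96): 21 bp
  [96,103): 7 bp
  [103,120): 17 bp
  [120,128): 8 bp
  [128,136): 8 bp
  [136,145): 9 bp
  [145,154): 9 bp
  [154,159): 5 bp
  [159,178): 19 bp
  [178,182): 4 bp
  [182,195): 13 bp
  [195,210): 15 bp
  [210,218): 8 bp
  [218,226): 8 bp
  [226,230): 4 bp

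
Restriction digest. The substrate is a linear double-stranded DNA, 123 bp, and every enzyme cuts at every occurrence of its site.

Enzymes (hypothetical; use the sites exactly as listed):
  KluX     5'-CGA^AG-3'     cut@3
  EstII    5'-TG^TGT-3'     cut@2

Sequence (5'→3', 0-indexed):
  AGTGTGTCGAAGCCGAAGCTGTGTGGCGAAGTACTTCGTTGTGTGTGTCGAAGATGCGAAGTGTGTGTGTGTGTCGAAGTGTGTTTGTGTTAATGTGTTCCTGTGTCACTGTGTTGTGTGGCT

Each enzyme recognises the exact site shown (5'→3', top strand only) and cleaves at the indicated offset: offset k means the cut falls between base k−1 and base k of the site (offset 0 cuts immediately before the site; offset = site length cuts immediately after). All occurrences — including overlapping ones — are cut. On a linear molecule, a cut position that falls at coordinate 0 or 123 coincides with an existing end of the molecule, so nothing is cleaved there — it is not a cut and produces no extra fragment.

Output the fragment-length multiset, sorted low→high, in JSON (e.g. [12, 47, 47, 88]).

Site scan:
  KluX CGAAG/3: at [7, 13, 26, 48, 56, 74] ⇒ [10, 16, 29, 51, 59, 77]
  EstII TGTGT/2: at [2, 19, 39, 41, 43, 61, 63, 65, 67, 69, 79, 85, 93, 101, 109, 114] ⇒ [4, 21, 41, 43, 45, 63, 65, 67, 69, 71, 81, 87, 95, 103, 111, 116]

Pooled cuts: [4, 10, 16, 21, 29, 41, 43, 45, 51, 59, 63, 65, 67, 69, 71, 77, 81, 87, 95, 103, 111, 116]

Fragment lengths:
  [0,4): 4 bp
  [4,10): 6 bp
  [10,16): 6 bp
  [16,21): 5 bp
  [21,29): 8 bp
  [29,41): 12 bp
  [41,43): 2 bp
  [43,45): 2 bp
  [45,51): 6 bp
  [51,59): 8 bp
  [59,63): 4 bp
  [63,65): 2 bp
  [65,67): 2 bp
  [67,69): 2 bp
  [69,71): 2 bp
  [71,77): 6 bp
  [77,81): 4 bp
  [81,87): 6 bp
  [87,95): 8 bp
  [95,103): 8 bp
  [103,111): 8 bp
  [111,116): 5 bp
  [116,123): 7 bp

[2,2,2,2,2,2,4,4,4,5,5,6,6,6,6,6,7,8,8,8,8,8,12]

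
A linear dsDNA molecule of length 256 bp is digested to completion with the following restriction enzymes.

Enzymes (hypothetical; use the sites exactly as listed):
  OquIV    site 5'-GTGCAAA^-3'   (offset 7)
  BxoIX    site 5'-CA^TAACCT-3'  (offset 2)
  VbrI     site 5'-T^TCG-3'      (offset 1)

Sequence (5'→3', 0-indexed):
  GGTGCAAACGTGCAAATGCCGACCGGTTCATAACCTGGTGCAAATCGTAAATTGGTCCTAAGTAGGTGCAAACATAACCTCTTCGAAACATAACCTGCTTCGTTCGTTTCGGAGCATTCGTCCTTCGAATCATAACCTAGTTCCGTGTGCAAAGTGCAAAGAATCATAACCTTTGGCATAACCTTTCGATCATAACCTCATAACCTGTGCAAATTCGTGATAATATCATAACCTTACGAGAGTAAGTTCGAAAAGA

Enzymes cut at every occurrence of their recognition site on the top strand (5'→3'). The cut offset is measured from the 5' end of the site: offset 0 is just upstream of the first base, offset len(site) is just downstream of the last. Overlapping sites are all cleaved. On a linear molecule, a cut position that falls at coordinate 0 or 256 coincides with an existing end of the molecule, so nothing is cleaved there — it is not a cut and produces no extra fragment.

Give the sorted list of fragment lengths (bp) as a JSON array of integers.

[1,2,4,5,6,7,7,7,7,8,8,8,8,8,8,9,9,9,12,13,14,14,14,19,21,28]

Scan for sites:
  OquIV GTGCAAA/7: at [1, 9, 37, 65, 146, 153, 206] ⇒ [8, 16, 44, 72, 153, 160, 213]
  BxoIX CATAACCT/2: at [28, 72, 88, 130, 164, 176, 190, 198, 226] ⇒ [30, 74, 90, 132, 166, 178, 192, 200, 228]
  VbrI TTCG/1: at [81, 98, 102, 107, 116, 123, 184, 213, 246] ⇒ [82, 99, 103, 108, 117, 124, 185, 214, 247]

Pooled cuts: [8, 16, 30, 44, 72, 74, 82, 90, 99, 103, 108, 117, 124, 132, 153, 160, 166, 178, 185, 192, 200, 213, 214, 228, 247]

Fragment lengths:
  [0,8): 8 bp
  [8,16): 8 bp
  [16,30): 14 bp
  [30,44): 14 bp
  [44,72): 28 bp
  [72,74): 2 bp
  [74,82): 8 bp
  [82,90): 8 bp
  [90,99): 9 bp
  [99,103): 4 bp
  [103,108): 5 bp
  [108,117): 9 bp
  [117,124): 7 bp
  [124,132): 8 bp
  [132,153): 21 bp
  [153,160): 7 bp
  [160,166): 6 bp
  [166,178): 12 bp
  [178,185): 7 bp
  [185,192): 7 bp
  [192,200): 8 bp
  [200,213): 13 bp
  [213,214): 1 bp
  [214,228): 14 bp
  [228,247): 19 bp
  [247,256): 9 bp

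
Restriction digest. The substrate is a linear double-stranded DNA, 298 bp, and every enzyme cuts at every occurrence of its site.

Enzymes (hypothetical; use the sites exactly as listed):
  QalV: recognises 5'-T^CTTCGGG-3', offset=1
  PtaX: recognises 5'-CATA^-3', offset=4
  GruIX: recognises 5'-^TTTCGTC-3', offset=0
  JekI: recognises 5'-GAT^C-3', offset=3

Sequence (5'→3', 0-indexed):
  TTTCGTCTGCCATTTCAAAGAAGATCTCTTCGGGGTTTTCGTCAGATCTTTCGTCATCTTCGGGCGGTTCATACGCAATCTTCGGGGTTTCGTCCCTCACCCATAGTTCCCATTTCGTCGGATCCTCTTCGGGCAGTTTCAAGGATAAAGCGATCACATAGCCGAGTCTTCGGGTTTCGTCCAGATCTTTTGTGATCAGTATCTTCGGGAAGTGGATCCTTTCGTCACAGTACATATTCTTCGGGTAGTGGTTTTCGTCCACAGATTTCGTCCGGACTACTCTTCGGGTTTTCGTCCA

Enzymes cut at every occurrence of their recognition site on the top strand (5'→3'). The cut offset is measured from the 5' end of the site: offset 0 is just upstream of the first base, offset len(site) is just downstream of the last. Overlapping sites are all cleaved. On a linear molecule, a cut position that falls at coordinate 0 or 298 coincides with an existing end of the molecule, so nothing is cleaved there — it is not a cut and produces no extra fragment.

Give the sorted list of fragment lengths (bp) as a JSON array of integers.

[1,2,2,2,3,6,6,6,7,7,7,8,8,9,9,9,10,11,11,12,13,14,15,16,16,17,18,25,28]

Per-enzyme occurrences:
  QalV (TCTTCGGG, off=1): starts [26, 56, 78, 125, 166, 201, 237, 280] → cuts [27, 57, 79, 126, 167, 202, 238, 281]
  PtaX (CATA, off=4): starts [69, 101, 156, 232] → cuts [73, 105, 160, 236]
  GruIX (TTTCGTC, off=0): starts [0, 36, 48, 87, 112, 174, 219, 252, 265, 289] → cuts [36, 48, 87, 112, 174, 219, 252, 265, 289] (position 0 is a terminus of the linear molecule — no cut)
  JekI (GATC, off=3): starts [22, 44, 120, 151, 183, 193, 214] → cuts [25, 47, 123, 154, 186, 196, 217]

Pooled cuts: [25, 27, 36, 47, 48, 57, 73, 79, 87, 105, 112, 123, 126, 154, 160, 167, 174, 186, 196, 202, 217, 219, 236, 238, 252, 265, 281, 289]

Fragments:
  [0,25): 25 bp
  [25,27): 2 bp
  [27,36): 9 bp
  [36,47): 11 bp
  [47,48): 1 bp
  [48,57): 9 bp
  [57,73): 16 bp
  [73,79): 6 bp
  [79,87): 8 bp
  [87,105): 18 bp
  [105,112): 7 bp
  [112,123): 11 bp
  [123,126): 3 bp
  [126,154): 28 bp
  [154,160): 6 bp
  [160,167): 7 bp
  [167,174): 7 bp
  [174,186): 12 bp
  [186,196): 10 bp
  [196,202): 6 bp
  [202,217): 15 bp
  [217,219): 2 bp
  [219,236): 17 bp
  [236,238): 2 bp
  [238,252): 14 bp
  [252,265): 13 bp
  [265,281): 16 bp
  [281,289): 8 bp
  [289,298): 9 bp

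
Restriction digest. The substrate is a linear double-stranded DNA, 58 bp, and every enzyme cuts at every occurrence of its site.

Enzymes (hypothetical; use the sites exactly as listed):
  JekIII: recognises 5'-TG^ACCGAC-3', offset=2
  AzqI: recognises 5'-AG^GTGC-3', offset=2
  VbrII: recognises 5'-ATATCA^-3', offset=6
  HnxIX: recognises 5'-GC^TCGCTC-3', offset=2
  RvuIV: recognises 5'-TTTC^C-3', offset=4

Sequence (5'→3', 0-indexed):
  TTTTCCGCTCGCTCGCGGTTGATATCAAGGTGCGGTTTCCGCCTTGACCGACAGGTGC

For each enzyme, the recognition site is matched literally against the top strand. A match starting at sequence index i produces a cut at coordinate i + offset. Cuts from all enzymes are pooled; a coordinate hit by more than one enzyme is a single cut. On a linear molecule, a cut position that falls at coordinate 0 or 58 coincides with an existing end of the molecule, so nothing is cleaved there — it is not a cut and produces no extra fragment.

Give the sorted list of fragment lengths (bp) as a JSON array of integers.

[2,3,4,5,7,8,10,19]

Per-enzyme occurrences:
  JekIII TGACCGAC/2: at [44] ⇒ [46]
  AzqI AGGTGC/2: at [27, 52] ⇒ [29, 54]
  VbrII ATATCA/6: at [21] ⇒ [27]
  HnxIX GCTCGCTC/2: at [6] ⇒ [8]
  RvuIV TTTCC/4: at [1, 35] ⇒ [5, 39]

All cut coordinates (distinct, sorted): [5, 8, 27, 29, 39, 46, 54]

Fragment lengths:
  [0,5): 5 bp
  [5,8): 3 bp
  [8,27): 19 bp
  [27,29): 2 bp
  [29,39): 10 bp
  [39,46): 7 bp
  [46,54): 8 bp
  [54,58): 4 bp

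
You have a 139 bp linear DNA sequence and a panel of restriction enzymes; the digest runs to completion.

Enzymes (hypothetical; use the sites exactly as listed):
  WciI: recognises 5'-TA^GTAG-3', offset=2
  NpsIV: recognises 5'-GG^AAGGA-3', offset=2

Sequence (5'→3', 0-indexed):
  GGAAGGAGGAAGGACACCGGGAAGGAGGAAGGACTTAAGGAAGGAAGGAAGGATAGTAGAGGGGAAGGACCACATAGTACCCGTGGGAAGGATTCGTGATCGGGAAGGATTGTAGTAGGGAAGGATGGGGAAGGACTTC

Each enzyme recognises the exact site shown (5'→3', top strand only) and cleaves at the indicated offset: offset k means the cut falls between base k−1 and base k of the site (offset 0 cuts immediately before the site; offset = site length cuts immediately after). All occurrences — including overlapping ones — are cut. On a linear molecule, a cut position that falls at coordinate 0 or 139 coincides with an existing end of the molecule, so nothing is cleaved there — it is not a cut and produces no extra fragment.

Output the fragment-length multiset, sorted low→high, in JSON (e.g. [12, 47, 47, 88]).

[2,4,4,6,7,7,7,9,9,10,10,12,12,17,23]

Per-enzyme occurrences:
  WciI (TAGTAG, off=2): starts [53, 112] → cuts [55, 114]
  NpsIV (GGAAGGA, off=2): starts [0, 7, 19, 26, 38, 42, 46, 62, 85, 102, 118, 128] → cuts [2, 9, 21, 28, 40, 44, 48, 64, 87, 104, 120, 130]

All cut coordinates (distinct, sorted): [2, 9, 21, 28, 40, 44, 48, 55, 64, 87, 104, 114, 120, 130]

Fragment lengths:
  [0,2): 2 bp
  [2,9): 7 bp
  [9,21): 12 bp
  [21,28): 7 bp
  [28,40): 12 bp
  [40,44): 4 bp
  [44,48): 4 bp
  [48,55): 7 bp
  [55,64): 9 bp
  [64,87): 23 bp
  [87,104): 17 bp
  [104,114): 10 bp
  [114,120): 6 bp
  [120,130): 10 bp
  [130,139): 9 bp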